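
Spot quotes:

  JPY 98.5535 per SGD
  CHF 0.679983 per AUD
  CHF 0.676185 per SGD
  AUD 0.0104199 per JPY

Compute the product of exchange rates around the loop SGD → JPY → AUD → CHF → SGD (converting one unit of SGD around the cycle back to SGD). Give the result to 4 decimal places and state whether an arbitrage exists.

1.0327 (arbitrage exists)

Around SGD → JPY → AUD → CHF → SGD: 1 × 98.5535 × 0.0104199 × 0.679983 ÷ 0.676185 = 1.032686
Product > 1; profitable direction is SGD → JPY → AUD → CHF → SGD.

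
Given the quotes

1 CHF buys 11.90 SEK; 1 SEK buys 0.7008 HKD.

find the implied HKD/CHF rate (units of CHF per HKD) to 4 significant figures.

HKD/CHF = 0.1199

1 HKD ÷ 0.7008 = 1.42694 SEK
1.42694 SEK ÷ 11.90 = 0.119911 CHF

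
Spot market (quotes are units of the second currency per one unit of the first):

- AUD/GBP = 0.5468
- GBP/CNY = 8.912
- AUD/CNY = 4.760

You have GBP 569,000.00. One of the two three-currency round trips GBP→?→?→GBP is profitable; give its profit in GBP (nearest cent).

Profit: GBP 13,517.53

Profitable loop is GBP → CNY → AUD → GBP:
GBP 569,000.00 × 8.912 = CNY 5,070,928.00
CNY 5,070,928.00 ÷ 4.760 = AUD 1,065,321.01
AUD 1,065,321.01 × 0.5468 = GBP 582,517.53
Profit = GBP 582,517.53 − GBP 569,000.00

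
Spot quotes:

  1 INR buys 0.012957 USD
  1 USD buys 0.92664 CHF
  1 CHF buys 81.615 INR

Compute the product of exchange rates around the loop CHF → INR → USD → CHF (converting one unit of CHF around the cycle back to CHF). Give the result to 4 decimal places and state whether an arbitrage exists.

Around CHF → INR → USD → CHF: 1 × 81.615 × 0.012957 × 0.92664 = 0.979908
Product < 1; profitable direction is CHF → USD → INR → CHF.

0.9799 (arbitrage exists)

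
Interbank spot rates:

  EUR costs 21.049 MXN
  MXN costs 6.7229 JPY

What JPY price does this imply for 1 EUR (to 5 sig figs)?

1 EUR × 21.049 = 21.049 MXN
21.049 MXN × 6.7229 = 141.51 JPY

EUR/JPY = 141.51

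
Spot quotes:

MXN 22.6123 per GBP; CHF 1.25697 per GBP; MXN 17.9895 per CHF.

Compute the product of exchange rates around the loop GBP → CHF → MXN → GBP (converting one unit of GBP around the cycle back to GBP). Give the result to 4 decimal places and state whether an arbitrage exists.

Around GBP → CHF → MXN → GBP: 1 × 1.25697 × 17.9895 ÷ 22.6123 = 0.999998
Product ≈ 1 (deviation 0.000%, within rounding noise).

1.0000 (no arbitrage)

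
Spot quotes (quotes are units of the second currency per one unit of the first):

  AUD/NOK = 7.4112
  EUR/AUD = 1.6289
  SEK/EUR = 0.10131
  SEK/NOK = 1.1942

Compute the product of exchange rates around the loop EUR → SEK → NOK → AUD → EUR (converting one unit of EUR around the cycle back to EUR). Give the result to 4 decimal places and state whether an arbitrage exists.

0.9764 (arbitrage exists)

Around EUR → SEK → NOK → AUD → EUR: 1 ÷ 0.10131 × 1.1942 ÷ 7.4112 ÷ 1.6289 = 0.976432
Product < 1; profitable direction is EUR → AUD → NOK → SEK → EUR.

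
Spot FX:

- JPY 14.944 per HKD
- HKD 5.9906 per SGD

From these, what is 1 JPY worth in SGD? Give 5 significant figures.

1 JPY ÷ 14.944 = 0.0669165 HKD
0.0669165 HKD ÷ 5.9906 = 0.0111702 SGD

JPY/SGD = 0.011170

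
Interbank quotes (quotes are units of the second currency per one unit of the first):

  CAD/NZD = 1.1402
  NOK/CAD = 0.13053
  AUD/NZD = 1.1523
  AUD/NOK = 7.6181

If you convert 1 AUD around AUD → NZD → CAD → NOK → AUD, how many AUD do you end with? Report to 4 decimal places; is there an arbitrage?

Around AUD → NZD → CAD → NOK → AUD: 1 × 1.1523 ÷ 1.1402 ÷ 0.13053 ÷ 7.6181 = 1.016313
Product > 1; profitable direction is AUD → NZD → CAD → NOK → AUD.

1.0163 (arbitrage exists)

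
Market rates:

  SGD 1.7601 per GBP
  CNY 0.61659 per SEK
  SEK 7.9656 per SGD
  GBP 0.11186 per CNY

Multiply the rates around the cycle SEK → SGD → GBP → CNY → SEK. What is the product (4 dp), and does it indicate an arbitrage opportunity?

Around SEK → SGD → GBP → CNY → SEK: 1 ÷ 7.9656 ÷ 1.7601 ÷ 0.11186 ÷ 0.61659 = 1.034125
Product > 1; profitable direction is SEK → SGD → GBP → CNY → SEK.

1.0341 (arbitrage exists)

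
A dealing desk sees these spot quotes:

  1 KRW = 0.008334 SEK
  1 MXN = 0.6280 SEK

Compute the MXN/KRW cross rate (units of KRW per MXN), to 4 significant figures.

1 MXN × 0.6280 = 0.628 SEK
0.628 SEK ÷ 0.008334 = 75.354 KRW

MXN/KRW = 75.35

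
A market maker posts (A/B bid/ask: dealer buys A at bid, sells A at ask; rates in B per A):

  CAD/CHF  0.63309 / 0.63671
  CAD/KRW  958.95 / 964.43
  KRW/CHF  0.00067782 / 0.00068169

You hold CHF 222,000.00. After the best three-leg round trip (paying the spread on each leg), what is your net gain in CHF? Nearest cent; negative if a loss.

Best loop CHF → CAD → KRW → CHF:
CHF 222,000.00 ÷ 0.63671 (buy CAD at ask) = CAD 348,667.37
CAD 348,667.37 × 958.95 (sell CAD at bid) = KRW 334,354,573
KRW 334,354,573 × 0.00067782 (sell KRW at bid) = CHF 226,632.22

Net profit: CHF 4,632.22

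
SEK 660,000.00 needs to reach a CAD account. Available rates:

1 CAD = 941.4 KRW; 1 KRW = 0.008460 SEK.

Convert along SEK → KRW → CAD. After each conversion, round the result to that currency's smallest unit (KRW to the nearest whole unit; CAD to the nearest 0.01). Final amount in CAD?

CAD 82,870.39

SEK 660,000.00 ÷ 0.008460 = KRW 78,014,184
KRW 78,014,184 ÷ 941.4 = CAD 82,870.39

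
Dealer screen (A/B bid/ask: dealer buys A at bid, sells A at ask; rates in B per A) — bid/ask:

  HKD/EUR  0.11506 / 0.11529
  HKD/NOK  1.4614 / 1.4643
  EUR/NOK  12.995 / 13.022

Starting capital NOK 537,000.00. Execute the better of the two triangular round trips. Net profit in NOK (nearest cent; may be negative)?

Net profit: NOK 11,333.62

Best loop NOK → HKD → EUR → NOK:
NOK 537,000.00 ÷ 1.4643 (buy HKD at ask) = HKD 366,728.13
HKD 366,728.13 × 0.11506 (sell HKD at bid) = EUR 42,195.74
EUR 42,195.74 × 12.995 (sell EUR at bid) = NOK 548,333.62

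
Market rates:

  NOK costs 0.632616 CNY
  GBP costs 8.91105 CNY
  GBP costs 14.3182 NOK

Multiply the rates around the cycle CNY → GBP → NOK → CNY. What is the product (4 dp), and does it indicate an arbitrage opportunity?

Around CNY → GBP → NOK → CNY: 1 ÷ 8.91105 × 14.3182 × 0.632616 = 1.016482
Product > 1; profitable direction is CNY → GBP → NOK → CNY.

1.0165 (arbitrage exists)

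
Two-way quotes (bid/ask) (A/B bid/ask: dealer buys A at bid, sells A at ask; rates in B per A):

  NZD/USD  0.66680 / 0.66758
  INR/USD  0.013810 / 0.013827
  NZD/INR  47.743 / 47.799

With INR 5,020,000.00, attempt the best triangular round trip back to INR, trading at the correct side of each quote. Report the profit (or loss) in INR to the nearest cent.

Best loop INR → NZD → USD → INR:
INR 5,020,000.00 ÷ 47.799 (buy NZD at ask) = NZD 105,023.12
NZD 105,023.12 × 0.66680 (sell NZD at bid) = USD 70,029.41
USD 70,029.41 ÷ 0.013827 (buy INR at ask) = INR 5,064,686.11

Net profit: INR 44,686.11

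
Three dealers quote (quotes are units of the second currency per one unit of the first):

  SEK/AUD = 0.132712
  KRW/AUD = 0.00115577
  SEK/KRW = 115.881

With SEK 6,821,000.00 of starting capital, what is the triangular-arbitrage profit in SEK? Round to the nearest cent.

Profit: SEK 62,693.22

Profitable loop is SEK → KRW → AUD → SEK:
SEK 6,821,000.00 × 115.881 = KRW 790,424,301
KRW 790,424,301 × 0.00115577 = AUD 913,548.69
AUD 913,548.69 ÷ 0.132712 = SEK 6,883,693.22
Profit = SEK 6,883,693.22 − SEK 6,821,000.00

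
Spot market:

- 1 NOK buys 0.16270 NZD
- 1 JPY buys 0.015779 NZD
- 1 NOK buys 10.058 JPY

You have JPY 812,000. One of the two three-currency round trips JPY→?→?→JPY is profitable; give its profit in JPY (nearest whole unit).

Profitable loop is JPY → NOK → NZD → JPY:
JPY 812,000 ÷ 10.058 = NOK 80,731.76
NOK 80,731.76 × 0.16270 = NZD 13,135.06
NZD 13,135.06 ÷ 0.015779 = JPY 832,439
Profit = JPY 832,439 − JPY 812,000

Profit: JPY 20,439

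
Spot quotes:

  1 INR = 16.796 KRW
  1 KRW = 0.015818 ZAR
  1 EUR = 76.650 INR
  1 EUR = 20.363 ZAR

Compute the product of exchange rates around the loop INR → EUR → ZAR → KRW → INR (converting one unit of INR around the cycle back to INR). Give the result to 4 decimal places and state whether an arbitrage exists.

0.9999 (no arbitrage)

Around INR → EUR → ZAR → KRW → INR: 1 ÷ 76.650 × 20.363 ÷ 0.015818 ÷ 16.796 = 0.999936
Product ≈ 1 (deviation 0.006%, within rounding noise).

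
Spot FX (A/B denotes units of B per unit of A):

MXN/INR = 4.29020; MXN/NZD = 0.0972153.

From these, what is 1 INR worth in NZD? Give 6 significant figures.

1 INR ÷ 4.29020 = 0.233089 MXN
0.233089 MXN × 0.0972153 = 0.0226599 NZD

INR/NZD = 0.0226599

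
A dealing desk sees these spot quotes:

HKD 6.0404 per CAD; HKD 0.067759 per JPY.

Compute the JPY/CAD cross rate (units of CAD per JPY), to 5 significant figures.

1 JPY × 0.067759 = 0.067759 HKD
0.067759 HKD ÷ 6.0404 = 0.0112176 CAD

JPY/CAD = 0.011218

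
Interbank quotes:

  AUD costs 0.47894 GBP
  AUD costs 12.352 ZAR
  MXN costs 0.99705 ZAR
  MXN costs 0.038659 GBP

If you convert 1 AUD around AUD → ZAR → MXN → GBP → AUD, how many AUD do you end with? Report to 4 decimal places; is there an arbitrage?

Around AUD → ZAR → MXN → GBP → AUD: 1 × 12.352 ÷ 0.99705 × 0.038659 ÷ 0.47894 = 0.999977
Product ≈ 1 (deviation 0.002%, within rounding noise).

1.0000 (no arbitrage)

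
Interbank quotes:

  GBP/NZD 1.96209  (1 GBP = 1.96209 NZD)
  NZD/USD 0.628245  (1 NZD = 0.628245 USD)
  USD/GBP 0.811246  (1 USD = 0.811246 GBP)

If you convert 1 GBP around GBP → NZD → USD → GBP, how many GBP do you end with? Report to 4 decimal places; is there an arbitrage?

1.0000 (no arbitrage)

Around GBP → NZD → USD → GBP: 1 × 1.96209 × 0.628245 × 0.811246 = 1.000001
Product ≈ 1 (deviation 0.000%, within rounding noise).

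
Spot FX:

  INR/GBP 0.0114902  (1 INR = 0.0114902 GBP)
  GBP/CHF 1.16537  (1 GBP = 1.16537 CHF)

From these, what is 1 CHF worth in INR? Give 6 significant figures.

CHF/INR = 74.6807

1 CHF ÷ 1.16537 = 0.858097 GBP
0.858097 GBP ÷ 0.0114902 = 74.6807 INR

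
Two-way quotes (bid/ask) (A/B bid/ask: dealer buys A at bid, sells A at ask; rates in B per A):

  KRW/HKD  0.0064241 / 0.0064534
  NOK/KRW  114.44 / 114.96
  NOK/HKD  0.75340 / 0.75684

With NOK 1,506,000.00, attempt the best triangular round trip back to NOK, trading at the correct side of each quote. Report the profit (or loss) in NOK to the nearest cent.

Best loop NOK → HKD → KRW → NOK:
NOK 1,506,000.00 × 0.75340 (sell NOK at bid) = HKD 1,134,620.40
HKD 1,134,620.40 ÷ 0.0064534 (buy KRW at ask) = KRW 175,817,461
KRW 175,817,461 ÷ 114.96 (buy NOK at ask) = NOK 1,529,379.44

Net profit: NOK 23,379.44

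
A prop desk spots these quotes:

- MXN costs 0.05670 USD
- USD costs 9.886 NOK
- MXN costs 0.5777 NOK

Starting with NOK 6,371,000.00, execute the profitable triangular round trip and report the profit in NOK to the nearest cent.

Profit: NOK 195,082.08

Profitable loop is NOK → USD → MXN → NOK:
NOK 6,371,000.00 ÷ 9.886 = USD 644,446.69
USD 644,446.69 ÷ 0.05670 = MXN 11,365,902.86
MXN 11,365,902.86 × 0.5777 = NOK 6,566,082.08
Profit = NOK 6,566,082.08 − NOK 6,371,000.00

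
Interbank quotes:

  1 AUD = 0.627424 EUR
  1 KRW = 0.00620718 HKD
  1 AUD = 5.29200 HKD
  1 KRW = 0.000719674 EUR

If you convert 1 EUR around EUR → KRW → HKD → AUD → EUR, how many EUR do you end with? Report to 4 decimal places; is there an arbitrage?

1.0226 (arbitrage exists)

Around EUR → KRW → HKD → AUD → EUR: 1 ÷ 0.000719674 × 0.00620718 ÷ 5.29200 × 0.627424 = 1.022586
Product > 1; profitable direction is EUR → KRW → HKD → AUD → EUR.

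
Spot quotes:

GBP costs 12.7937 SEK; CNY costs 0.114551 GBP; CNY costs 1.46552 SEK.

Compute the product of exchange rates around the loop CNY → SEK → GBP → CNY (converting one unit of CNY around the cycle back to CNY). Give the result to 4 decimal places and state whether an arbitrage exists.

Around CNY → SEK → GBP → CNY: 1 × 1.46552 ÷ 12.7937 ÷ 0.114551 = 0.999992
Product ≈ 1 (deviation 0.001%, within rounding noise).

1.0000 (no arbitrage)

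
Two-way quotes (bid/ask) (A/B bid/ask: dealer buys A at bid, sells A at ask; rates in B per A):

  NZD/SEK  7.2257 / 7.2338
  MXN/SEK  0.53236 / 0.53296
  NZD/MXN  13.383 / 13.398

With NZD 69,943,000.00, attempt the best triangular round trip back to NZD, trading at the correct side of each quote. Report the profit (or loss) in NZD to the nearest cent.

Net profit: NZD 833,583.34

Best loop NZD → SEK → MXN → NZD:
NZD 69,943,000.00 × 7.2257 (sell NZD at bid) = SEK 505,387,135.10
SEK 505,387,135.10 ÷ 0.53296 (buy MXN at ask) = MXN 948,264,663.58
MXN 948,264,663.58 ÷ 13.398 (buy NZD at ask) = NZD 70,776,583.34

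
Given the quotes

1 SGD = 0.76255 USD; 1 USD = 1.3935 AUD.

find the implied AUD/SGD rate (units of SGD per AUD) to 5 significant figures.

1 AUD ÷ 1.3935 = 0.717618 USD
0.717618 USD ÷ 0.76255 = 0.941076 SGD

AUD/SGD = 0.94108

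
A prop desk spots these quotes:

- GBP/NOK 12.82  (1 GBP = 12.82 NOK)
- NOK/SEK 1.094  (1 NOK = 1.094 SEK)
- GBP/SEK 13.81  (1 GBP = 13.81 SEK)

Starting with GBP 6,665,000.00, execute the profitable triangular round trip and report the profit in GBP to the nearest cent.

Profit: GBP 103,802.19

Profitable loop is GBP → NOK → SEK → GBP:
GBP 6,665,000.00 × 12.82 = NOK 85,445,300.00
NOK 85,445,300.00 × 1.094 = SEK 93,477,158.20
SEK 93,477,158.20 ÷ 13.81 = GBP 6,768,802.19
Profit = GBP 6,768,802.19 − GBP 6,665,000.00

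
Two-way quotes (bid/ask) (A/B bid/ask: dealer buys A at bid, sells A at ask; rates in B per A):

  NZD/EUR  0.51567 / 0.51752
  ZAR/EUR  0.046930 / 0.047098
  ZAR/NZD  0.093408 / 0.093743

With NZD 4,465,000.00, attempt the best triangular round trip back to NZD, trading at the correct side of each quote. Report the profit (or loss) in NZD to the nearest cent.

Net profit: NZD 101,410.37

Best loop NZD → EUR → ZAR → NZD:
NZD 4,465,000.00 × 0.51567 (sell NZD at bid) = EUR 2,302,466.55
EUR 2,302,466.55 ÷ 0.047098 (buy ZAR at ask) = ZAR 48,886,716.00
ZAR 48,886,716.00 × 0.093408 (sell ZAR at bid) = NZD 4,566,410.37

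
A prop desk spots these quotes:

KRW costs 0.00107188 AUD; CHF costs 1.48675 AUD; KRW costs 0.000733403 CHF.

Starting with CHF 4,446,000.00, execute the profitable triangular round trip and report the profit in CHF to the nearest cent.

Profit: CHF 76,763.93

Profitable loop is CHF → AUD → KRW → CHF:
CHF 4,446,000.00 × 1.48675 = AUD 6,610,090.50
AUD 6,610,090.50 ÷ 0.00107188 = KRW 6,166,819,513
KRW 6,166,819,513 × 0.000733403 = CHF 4,522,763.93
Profit = CHF 4,522,763.93 − CHF 4,446,000.00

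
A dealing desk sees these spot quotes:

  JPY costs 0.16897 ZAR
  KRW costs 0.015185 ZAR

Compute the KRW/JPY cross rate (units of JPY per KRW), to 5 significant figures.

1 KRW × 0.015185 = 0.015185 ZAR
0.015185 ZAR ÷ 0.16897 = 0.089868 JPY

KRW/JPY = 0.089868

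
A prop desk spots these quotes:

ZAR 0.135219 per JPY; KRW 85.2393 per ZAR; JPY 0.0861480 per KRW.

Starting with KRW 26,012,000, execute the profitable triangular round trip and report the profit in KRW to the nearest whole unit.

Profitable loop is KRW → ZAR → JPY → KRW:
KRW 26,012,000 ÷ 85.2393 = ZAR 305,164.40
ZAR 305,164.40 ÷ 0.135219 = JPY 2,256,816
JPY 2,256,816 ÷ 0.0861480 = KRW 26,196,963
Profit = KRW 26,196,963 − KRW 26,012,000

Profit: KRW 184,963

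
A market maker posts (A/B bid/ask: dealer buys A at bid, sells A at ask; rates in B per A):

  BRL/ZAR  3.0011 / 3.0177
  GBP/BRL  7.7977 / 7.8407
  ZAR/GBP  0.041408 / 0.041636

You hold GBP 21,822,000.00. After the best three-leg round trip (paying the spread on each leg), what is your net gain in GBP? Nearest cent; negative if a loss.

Best loop GBP → ZAR → BRL → GBP:
GBP 21,822,000.00 ÷ 0.041636 (buy ZAR at ask) = ZAR 524,113,747.72
ZAR 524,113,747.72 ÷ 3.0177 (buy BRL at ask) = BRL 173,679,871.33
BRL 173,679,871.33 ÷ 7.8407 (buy GBP at ask) = GBP 22,151,067.04

Net profit: GBP 329,067.04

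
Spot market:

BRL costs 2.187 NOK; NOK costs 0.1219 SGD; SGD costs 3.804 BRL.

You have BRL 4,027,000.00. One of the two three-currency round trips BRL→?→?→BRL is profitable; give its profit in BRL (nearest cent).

Profit: BRL 56,895.55

Profitable loop is BRL → NOK → SGD → BRL:
BRL 4,027,000.00 × 2.187 = NOK 8,807,049.00
NOK 8,807,049.00 × 0.1219 = SGD 1,073,579.27
SGD 1,073,579.27 × 3.804 = BRL 4,083,895.55
Profit = BRL 4,083,895.55 − BRL 4,027,000.00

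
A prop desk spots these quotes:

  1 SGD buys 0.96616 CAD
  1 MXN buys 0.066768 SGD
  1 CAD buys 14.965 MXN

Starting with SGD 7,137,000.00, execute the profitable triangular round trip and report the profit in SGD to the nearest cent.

Profit: SGD 256,014.45

Profitable loop is SGD → MXN → CAD → SGD:
SGD 7,137,000.00 ÷ 0.066768 = MXN 106,892,523.36
MXN 106,892,523.36 ÷ 14.965 = CAD 7,142,834.84
CAD 7,142,834.84 ÷ 0.96616 = SGD 7,393,014.45
Profit = SGD 7,393,014.45 − SGD 7,137,000.00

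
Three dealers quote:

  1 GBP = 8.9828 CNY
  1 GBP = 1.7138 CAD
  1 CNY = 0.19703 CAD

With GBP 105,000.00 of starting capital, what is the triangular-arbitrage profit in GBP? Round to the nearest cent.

Profitable loop is GBP → CNY → CAD → GBP:
GBP 105,000.00 × 8.9828 = CNY 943,194.00
CNY 943,194.00 × 0.19703 = CAD 185,837.51
CAD 185,837.51 ÷ 1.7138 = GBP 108,435.94
Profit = GBP 108,435.94 − GBP 105,000.00

Profit: GBP 3,435.94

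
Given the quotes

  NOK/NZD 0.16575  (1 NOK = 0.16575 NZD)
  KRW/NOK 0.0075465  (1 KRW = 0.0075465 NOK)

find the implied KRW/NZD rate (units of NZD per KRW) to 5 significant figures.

KRW/NZD = 0.0012508

1 KRW × 0.0075465 = 0.0075465 NOK
0.0075465 NOK × 0.16575 = 0.00125083 NZD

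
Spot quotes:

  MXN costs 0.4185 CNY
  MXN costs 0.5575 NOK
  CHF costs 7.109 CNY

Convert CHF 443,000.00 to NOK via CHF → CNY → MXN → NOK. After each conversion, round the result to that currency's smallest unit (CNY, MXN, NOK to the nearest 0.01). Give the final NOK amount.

CHF 443,000.00 × 7.109 = CNY 3,149,287.00
CNY 3,149,287.00 ÷ 0.4185 = MXN 7,525,178.02
MXN 7,525,178.02 × 0.5575 = NOK 4,195,286.75

NOK 4,195,286.75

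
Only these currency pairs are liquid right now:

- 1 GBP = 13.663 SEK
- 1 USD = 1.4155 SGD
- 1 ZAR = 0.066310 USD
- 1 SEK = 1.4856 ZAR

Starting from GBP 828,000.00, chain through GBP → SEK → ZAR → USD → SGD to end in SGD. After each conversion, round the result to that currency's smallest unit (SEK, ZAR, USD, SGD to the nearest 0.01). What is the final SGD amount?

SGD 1,577,492.11

GBP 828,000.00 × 13.663 = SEK 11,312,964.00
SEK 11,312,964.00 × 1.4856 = ZAR 16,806,539.32
ZAR 16,806,539.32 × 0.066310 = USD 1,114,441.62
USD 1,114,441.62 × 1.4155 = SGD 1,577,492.11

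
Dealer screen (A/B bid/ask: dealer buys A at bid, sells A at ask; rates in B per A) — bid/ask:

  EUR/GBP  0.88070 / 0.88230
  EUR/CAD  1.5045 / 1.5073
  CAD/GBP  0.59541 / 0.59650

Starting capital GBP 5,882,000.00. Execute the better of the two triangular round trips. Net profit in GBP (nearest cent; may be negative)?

Best loop GBP → EUR → CAD → GBP:
GBP 5,882,000.00 ÷ 0.88230 (buy EUR at ask) = EUR 6,666,666.67
EUR 6,666,666.67 × 1.5045 (sell EUR at bid) = CAD 10,030,000.00
CAD 10,030,000.00 × 0.59541 (sell CAD at bid) = GBP 5,971,962.30

Net profit: GBP 89,962.30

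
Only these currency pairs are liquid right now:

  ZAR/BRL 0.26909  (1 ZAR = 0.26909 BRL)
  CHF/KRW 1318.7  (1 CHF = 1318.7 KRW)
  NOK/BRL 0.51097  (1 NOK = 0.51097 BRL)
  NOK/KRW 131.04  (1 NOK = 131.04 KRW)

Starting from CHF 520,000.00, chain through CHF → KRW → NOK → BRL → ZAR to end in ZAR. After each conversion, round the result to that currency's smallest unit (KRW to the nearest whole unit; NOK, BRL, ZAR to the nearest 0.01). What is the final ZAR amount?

ZAR 9,936,725.89

CHF 520,000.00 × 1318.7 = KRW 685,724,000
KRW 685,724,000 ÷ 131.04 = NOK 5,232,936.51
NOK 5,232,936.51 × 0.51097 = BRL 2,673,873.57
BRL 2,673,873.57 ÷ 0.26909 = ZAR 9,936,725.89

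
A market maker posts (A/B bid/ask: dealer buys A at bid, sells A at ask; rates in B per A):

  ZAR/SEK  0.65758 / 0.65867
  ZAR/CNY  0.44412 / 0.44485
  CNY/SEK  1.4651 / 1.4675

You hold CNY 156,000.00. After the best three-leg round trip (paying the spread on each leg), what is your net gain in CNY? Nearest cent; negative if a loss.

Net profit: CNY 1,138.10

Best loop CNY → ZAR → SEK → CNY:
CNY 156,000.00 ÷ 0.44485 (buy ZAR at ask) = ZAR 350,680.00
ZAR 350,680.00 × 0.65758 (sell ZAR at bid) = SEK 230,600.16
SEK 230,600.16 ÷ 1.4675 (buy CNY at ask) = CNY 157,138.10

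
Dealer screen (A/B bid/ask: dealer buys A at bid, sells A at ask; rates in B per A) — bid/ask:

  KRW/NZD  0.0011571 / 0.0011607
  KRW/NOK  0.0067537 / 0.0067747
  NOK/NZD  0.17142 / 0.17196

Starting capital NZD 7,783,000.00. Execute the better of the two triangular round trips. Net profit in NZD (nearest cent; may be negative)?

Best loop NZD → KRW → NOK → NZD:
NZD 7,783,000.00 ÷ 0.0011607 (buy KRW at ask) = KRW 6,705,436,375
KRW 6,705,436,375 × 0.0067537 (sell KRW at bid) = NOK 45,286,505.64
NOK 45,286,505.64 × 0.17142 (sell NOK at bid) = NZD 7,763,012.80

Net result: NZD -19,987.20 (no profitable arbitrage after spreads)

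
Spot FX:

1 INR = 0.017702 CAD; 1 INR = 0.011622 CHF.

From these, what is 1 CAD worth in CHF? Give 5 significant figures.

CAD/CHF = 0.65654

1 CAD ÷ 0.017702 = 56.4908 INR
56.4908 INR × 0.011622 = 0.656536 CHF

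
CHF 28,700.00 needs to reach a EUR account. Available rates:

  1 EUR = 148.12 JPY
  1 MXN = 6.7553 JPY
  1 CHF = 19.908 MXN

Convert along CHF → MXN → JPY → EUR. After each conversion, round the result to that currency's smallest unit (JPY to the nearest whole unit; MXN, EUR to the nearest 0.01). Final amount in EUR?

CHF 28,700.00 × 19.908 = MXN 571,359.60
MXN 571,359.60 × 6.7553 = JPY 3,859,706
JPY 3,859,706 ÷ 148.12 = EUR 26,057.97

EUR 26,057.97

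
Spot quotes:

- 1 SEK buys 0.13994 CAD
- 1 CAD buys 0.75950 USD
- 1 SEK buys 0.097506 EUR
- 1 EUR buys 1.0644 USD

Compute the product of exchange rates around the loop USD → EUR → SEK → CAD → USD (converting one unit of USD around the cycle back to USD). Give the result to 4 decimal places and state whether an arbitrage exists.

1.0241 (arbitrage exists)

Around USD → EUR → SEK → CAD → USD: 1 ÷ 1.0644 ÷ 0.097506 × 0.13994 × 0.75950 = 1.024079
Product > 1; profitable direction is USD → EUR → SEK → CAD → USD.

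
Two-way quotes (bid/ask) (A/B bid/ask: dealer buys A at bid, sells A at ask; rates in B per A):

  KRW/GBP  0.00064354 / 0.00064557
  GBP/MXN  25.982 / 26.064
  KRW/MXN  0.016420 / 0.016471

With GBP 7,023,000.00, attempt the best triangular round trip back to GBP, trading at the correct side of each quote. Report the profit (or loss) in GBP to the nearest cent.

Best loop GBP → MXN → KRW → GBP:
GBP 7,023,000.00 × 25.982 (sell GBP at bid) = MXN 182,471,586.00
MXN 182,471,586.00 ÷ 0.016471 (buy KRW at ask) = KRW 11,078,355,048
KRW 11,078,355,048 × 0.00064354 (sell KRW at bid) = GBP 7,129,364.61

Net profit: GBP 106,364.61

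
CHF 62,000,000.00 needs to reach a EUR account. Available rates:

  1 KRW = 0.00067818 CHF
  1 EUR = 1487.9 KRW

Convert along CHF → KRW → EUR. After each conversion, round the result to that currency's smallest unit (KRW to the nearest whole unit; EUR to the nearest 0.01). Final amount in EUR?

EUR 61,443,078.58

CHF 62,000,000.00 ÷ 0.00067818 = KRW 91,421,156,625
KRW 91,421,156,625 ÷ 1487.9 = EUR 61,443,078.58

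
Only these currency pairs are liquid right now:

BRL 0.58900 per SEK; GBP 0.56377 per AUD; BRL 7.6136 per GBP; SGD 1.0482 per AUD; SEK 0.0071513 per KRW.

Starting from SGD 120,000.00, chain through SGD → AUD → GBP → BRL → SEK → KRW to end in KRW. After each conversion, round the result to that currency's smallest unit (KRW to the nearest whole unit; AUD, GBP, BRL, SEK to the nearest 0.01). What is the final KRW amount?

SGD 120,000.00 ÷ 1.0482 = AUD 114,481.97
AUD 114,481.97 × 0.56377 = GBP 64,541.50
GBP 64,541.50 × 7.6136 = BRL 491,393.16
BRL 491,393.16 ÷ 0.58900 = SEK 834,283.80
SEK 834,283.80 ÷ 0.0071513 = KRW 116,661,838

KRW 116,661,838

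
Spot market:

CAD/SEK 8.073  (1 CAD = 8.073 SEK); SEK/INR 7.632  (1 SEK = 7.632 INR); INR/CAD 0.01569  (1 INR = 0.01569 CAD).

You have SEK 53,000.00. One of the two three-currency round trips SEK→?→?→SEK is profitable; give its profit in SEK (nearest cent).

Profitable loop is SEK → CAD → INR → SEK:
SEK 53,000.00 ÷ 8.073 = CAD 6,565.09
CAD 6,565.09 ÷ 0.01569 = INR 418,425.34
INR 418,425.34 ÷ 7.632 = SEK 54,825.12
Profit = SEK 54,825.12 − SEK 53,000.00

Profit: SEK 1,825.12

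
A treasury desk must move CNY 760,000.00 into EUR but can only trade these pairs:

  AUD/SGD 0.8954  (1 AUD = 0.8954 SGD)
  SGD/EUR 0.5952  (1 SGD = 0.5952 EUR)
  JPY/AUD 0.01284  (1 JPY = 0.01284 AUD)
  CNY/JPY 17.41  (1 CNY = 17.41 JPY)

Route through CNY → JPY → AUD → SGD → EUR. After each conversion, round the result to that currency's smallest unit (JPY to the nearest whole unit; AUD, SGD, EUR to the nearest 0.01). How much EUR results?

CNY 760,000.00 × 17.41 = JPY 13,231,600
JPY 13,231,600 × 0.01284 = AUD 169,893.74
AUD 169,893.74 × 0.8954 = SGD 152,122.85
SGD 152,122.85 × 0.5952 = EUR 90,543.52

EUR 90,543.52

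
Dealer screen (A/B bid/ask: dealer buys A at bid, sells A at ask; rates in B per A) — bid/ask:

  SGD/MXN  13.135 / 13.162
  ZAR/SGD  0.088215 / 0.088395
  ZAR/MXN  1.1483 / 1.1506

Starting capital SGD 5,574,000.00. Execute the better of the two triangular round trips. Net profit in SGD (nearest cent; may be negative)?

Best loop SGD → MXN → ZAR → SGD:
SGD 5,574,000.00 × 13.135 (sell SGD at bid) = MXN 73,214,490.00
MXN 73,214,490.00 ÷ 1.1506 (buy ZAR at ask) = ZAR 63,631,574.83
ZAR 63,631,574.83 × 0.088215 (sell ZAR at bid) = SGD 5,613,259.37

Net profit: SGD 39,259.37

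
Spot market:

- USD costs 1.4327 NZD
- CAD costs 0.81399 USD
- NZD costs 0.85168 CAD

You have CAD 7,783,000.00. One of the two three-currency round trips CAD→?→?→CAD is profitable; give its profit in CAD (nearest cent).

Profit: CAD 53,032.91

Profitable loop is CAD → NZD → USD → CAD:
CAD 7,783,000.00 ÷ 0.85168 = NZD 9,138,408.79
NZD 9,138,408.79 ÷ 1.4327 = USD 6,378,452.43
USD 6,378,452.43 ÷ 0.81399 = CAD 7,836,032.91
Profit = CAD 7,836,032.91 − CAD 7,783,000.00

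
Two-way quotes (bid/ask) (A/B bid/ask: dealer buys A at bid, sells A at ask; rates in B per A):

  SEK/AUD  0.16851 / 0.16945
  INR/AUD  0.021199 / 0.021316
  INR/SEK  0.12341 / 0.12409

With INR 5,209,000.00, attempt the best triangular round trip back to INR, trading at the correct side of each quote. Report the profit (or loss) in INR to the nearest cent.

Best loop INR → AUD → SEK → INR:
INR 5,209,000.00 × 0.021199 (sell INR at bid) = AUD 110,425.59
AUD 110,425.59 ÷ 0.16945 (buy SEK at ask) = SEK 651,670.65
SEK 651,670.65 ÷ 0.12409 (buy INR at ask) = INR 5,251,596.79

Net profit: INR 42,596.79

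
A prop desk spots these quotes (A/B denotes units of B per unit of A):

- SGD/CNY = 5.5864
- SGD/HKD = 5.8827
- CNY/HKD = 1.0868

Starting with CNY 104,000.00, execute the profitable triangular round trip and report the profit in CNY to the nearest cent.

Profit: CNY 3,334.24

Profitable loop is CNY → HKD → SGD → CNY:
CNY 104,000.00 × 1.0868 = HKD 113,027.20
HKD 113,027.20 ÷ 5.8827 = SGD 19,213.49
SGD 19,213.49 × 5.5864 = CNY 107,334.24
Profit = CNY 107,334.24 − CNY 104,000.00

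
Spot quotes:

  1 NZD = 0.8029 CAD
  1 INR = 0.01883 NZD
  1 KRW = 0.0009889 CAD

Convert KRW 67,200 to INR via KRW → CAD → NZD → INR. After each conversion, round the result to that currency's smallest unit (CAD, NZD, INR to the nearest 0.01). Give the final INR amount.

KRW 67,200 × 0.0009889 = CAD 66.45
CAD 66.45 ÷ 0.8029 = NZD 82.76
NZD 82.76 ÷ 0.01883 = INR 4,395.11

INR 4,395.11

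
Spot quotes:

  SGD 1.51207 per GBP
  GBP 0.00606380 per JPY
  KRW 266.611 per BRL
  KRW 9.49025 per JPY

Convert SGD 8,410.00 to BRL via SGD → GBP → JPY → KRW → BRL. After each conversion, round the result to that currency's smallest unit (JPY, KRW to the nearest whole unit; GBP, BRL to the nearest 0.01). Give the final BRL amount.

SGD 8,410.00 ÷ 1.51207 = GBP 5,561.91
GBP 5,561.91 ÷ 0.00606380 = JPY 917,232
JPY 917,232 × 9.49025 = KRW 8,704,761
KRW 8,704,761 ÷ 266.611 = BRL 32,649.67

BRL 32,649.67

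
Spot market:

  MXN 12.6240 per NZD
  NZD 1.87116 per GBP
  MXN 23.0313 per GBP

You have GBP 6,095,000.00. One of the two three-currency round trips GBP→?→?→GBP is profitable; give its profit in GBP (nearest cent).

Profit: GBP 156,196.75

Profitable loop is GBP → NZD → MXN → GBP:
GBP 6,095,000.00 × 1.87116 = NZD 11,404,720.20
NZD 11,404,720.20 × 12.6240 = MXN 143,973,187.80
MXN 143,973,187.80 ÷ 23.0313 = GBP 6,251,196.75
Profit = GBP 6,251,196.75 − GBP 6,095,000.00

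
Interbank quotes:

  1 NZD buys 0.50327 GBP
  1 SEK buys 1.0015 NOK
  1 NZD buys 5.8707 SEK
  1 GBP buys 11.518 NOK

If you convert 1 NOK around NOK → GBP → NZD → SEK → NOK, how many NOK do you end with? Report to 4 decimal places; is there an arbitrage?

1.0143 (arbitrage exists)

Around NOK → GBP → NZD → SEK → NOK: 1 ÷ 11.518 ÷ 0.50327 × 5.8707 × 1.0015 = 1.014291
Product > 1; profitable direction is NOK → GBP → NZD → SEK → NOK.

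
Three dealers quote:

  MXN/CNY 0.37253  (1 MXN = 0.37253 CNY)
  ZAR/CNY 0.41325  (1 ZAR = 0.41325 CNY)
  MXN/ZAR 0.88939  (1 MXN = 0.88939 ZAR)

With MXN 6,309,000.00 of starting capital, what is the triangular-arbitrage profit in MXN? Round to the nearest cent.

Profitable loop is MXN → CNY → ZAR → MXN:
MXN 6,309,000.00 × 0.37253 = CNY 2,350,291.77
CNY 2,350,291.77 ÷ 0.41325 = ZAR 5,687,336.41
ZAR 5,687,336.41 ÷ 0.88939 = MXN 6,394,648.47
Profit = MXN 6,394,648.47 − MXN 6,309,000.00

Profit: MXN 85,648.47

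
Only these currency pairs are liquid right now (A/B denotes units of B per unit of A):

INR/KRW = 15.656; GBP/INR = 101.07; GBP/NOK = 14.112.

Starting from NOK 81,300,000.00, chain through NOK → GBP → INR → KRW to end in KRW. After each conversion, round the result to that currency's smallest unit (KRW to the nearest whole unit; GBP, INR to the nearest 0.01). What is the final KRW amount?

KRW 9,116,015,523

NOK 81,300,000.00 ÷ 14.112 = GBP 5,761,054.42
GBP 5,761,054.42 × 101.07 = INR 582,269,770.23
INR 582,269,770.23 × 15.656 = KRW 9,116,015,523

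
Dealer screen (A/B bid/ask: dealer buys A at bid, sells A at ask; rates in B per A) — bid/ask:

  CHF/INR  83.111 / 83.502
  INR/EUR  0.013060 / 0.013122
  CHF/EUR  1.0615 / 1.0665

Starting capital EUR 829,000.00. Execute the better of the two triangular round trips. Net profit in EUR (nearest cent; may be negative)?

Net profit: EUR 14,714.19

Best loop EUR → CHF → INR → EUR:
EUR 829,000.00 ÷ 1.0665 (buy CHF at ask) = CHF 777,308.95
CHF 777,308.95 × 83.111 (sell CHF at bid) = INR 64,602,924.52
INR 64,602,924.52 × 0.013060 (sell INR at bid) = EUR 843,714.19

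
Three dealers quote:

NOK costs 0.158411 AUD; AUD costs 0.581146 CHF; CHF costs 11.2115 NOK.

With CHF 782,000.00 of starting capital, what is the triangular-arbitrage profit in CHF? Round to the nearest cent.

Profit: CHF 25,125.49

Profitable loop is CHF → NOK → AUD → CHF:
CHF 782,000.00 × 11.2115 = NOK 8,767,393.00
NOK 8,767,393.00 × 0.158411 = AUD 1,388,851.49
AUD 1,388,851.49 × 0.581146 = CHF 807,125.49
Profit = CHF 807,125.49 − CHF 782,000.00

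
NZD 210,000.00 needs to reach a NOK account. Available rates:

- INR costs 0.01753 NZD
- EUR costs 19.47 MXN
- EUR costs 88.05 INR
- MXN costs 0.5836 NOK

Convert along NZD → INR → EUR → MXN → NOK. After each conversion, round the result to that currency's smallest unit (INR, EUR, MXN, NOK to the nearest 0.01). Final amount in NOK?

NOK 1,545,928.00

NZD 210,000.00 ÷ 0.01753 = INR 11,979,463.78
INR 11,979,463.78 ÷ 88.05 = EUR 136,052.97
EUR 136,052.97 × 19.47 = MXN 2,648,951.33
MXN 2,648,951.33 × 0.5836 = NOK 1,545,928.00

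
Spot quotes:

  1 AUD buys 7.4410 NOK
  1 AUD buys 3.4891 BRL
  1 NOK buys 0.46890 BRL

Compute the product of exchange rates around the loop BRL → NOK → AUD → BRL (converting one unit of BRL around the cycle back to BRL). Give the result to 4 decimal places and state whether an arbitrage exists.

Around BRL → NOK → AUD → BRL: 1 ÷ 0.46890 ÷ 7.4410 × 3.4891 = 1.000004
Product ≈ 1 (deviation 0.000%, within rounding noise).

1.0000 (no arbitrage)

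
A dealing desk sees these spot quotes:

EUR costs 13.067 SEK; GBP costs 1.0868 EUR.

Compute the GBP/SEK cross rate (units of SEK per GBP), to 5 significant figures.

GBP/SEK = 14.201

1 GBP × 1.0868 = 1.0868 EUR
1.0868 EUR × 13.067 = 14.2012 SEK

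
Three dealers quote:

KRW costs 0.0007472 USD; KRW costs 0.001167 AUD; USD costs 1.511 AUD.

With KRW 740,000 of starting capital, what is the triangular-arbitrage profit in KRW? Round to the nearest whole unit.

Profit: KRW 24,894

Profitable loop is KRW → AUD → USD → KRW:
KRW 740,000 × 0.001167 = AUD 863.58
AUD 863.58 ÷ 1.511 = USD 571.53
USD 571.53 ÷ 0.0007472 = KRW 764,894
Profit = KRW 764,894 − KRW 740,000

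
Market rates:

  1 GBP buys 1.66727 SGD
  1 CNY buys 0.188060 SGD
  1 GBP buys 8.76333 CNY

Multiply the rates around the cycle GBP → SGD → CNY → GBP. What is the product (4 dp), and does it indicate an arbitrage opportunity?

1.0117 (arbitrage exists)

Around GBP → SGD → CNY → GBP: 1 × 1.66727 ÷ 0.188060 ÷ 8.76333 = 1.011673
Product > 1; profitable direction is GBP → SGD → CNY → GBP.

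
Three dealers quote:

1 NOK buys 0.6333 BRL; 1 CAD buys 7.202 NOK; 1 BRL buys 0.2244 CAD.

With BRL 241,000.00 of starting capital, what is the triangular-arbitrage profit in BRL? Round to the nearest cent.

Profit: BRL 5,662.14

Profitable loop is BRL → CAD → NOK → BRL:
BRL 241,000.00 × 0.2244 = CAD 54,080.40
CAD 54,080.40 × 7.202 = NOK 389,487.04
NOK 389,487.04 × 0.6333 = BRL 246,662.14
Profit = BRL 246,662.14 − BRL 241,000.00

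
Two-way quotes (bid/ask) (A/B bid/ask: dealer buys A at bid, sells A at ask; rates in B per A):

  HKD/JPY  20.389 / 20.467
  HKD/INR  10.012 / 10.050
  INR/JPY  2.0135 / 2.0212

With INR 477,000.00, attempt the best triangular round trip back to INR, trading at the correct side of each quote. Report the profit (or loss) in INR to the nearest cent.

Best loop INR → HKD → JPY → INR:
INR 477,000.00 ÷ 10.050 (buy HKD at ask) = HKD 47,462.69
HKD 47,462.69 × 20.389 (sell HKD at bid) = JPY 967,717
JPY 967,717 ÷ 2.0212 (buy INR at ask) = INR 478,783.26

Net profit: INR 1,783.26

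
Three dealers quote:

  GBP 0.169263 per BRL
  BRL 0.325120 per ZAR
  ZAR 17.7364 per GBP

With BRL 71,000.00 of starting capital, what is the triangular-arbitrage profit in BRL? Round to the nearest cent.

Profit: BRL 1,742.32

Profitable loop is BRL → ZAR → GBP → BRL:
BRL 71,000.00 ÷ 0.325120 = ZAR 218,380.91
ZAR 218,380.91 ÷ 17.7364 = GBP 12,312.58
GBP 12,312.58 ÷ 0.169263 = BRL 72,742.32
Profit = BRL 72,742.32 − BRL 71,000.00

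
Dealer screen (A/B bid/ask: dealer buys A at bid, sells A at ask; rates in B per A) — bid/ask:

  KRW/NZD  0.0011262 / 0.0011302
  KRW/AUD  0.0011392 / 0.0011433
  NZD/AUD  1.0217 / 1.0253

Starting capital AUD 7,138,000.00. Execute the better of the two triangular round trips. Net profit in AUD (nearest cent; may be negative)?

Net profit: AUD 45,816.93

Best loop AUD → KRW → NZD → AUD:
AUD 7,138,000.00 ÷ 0.0011433 (buy KRW at ask) = KRW 6,243,330,709
KRW 6,243,330,709 × 0.0011262 (sell KRW at bid) = NZD 7,031,239.04
NZD 7,031,239.04 × 1.0217 (sell NZD at bid) = AUD 7,183,816.93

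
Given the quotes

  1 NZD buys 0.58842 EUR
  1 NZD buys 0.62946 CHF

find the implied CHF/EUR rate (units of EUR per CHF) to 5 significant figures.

1 CHF ÷ 0.62946 = 1.58866 NZD
1.58866 NZD × 0.58842 = 0.934801 EUR

CHF/EUR = 0.93480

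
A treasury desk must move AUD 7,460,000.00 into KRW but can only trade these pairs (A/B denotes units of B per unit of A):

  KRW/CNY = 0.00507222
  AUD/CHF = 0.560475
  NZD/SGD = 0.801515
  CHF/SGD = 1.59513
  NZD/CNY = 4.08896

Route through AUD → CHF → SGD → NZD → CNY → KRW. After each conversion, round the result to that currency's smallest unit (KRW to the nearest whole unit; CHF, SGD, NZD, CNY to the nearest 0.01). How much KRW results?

KRW 6,708,018,962

AUD 7,460,000.00 × 0.560475 = CHF 4,181,143.50
CHF 4,181,143.50 × 1.59513 = SGD 6,669,467.43
SGD 6,669,467.43 ÷ 0.801515 = NZD 8,321,076.25
NZD 8,321,076.25 × 4.08896 = CNY 34,024,547.94
CNY 34,024,547.94 ÷ 0.00507222 = KRW 6,708,018,962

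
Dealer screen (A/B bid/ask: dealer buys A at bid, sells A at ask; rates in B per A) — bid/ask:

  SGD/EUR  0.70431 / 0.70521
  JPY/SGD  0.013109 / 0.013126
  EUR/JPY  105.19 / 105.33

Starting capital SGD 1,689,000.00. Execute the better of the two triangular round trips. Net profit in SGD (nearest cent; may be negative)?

Best loop SGD → JPY → EUR → SGD:
SGD 1,689,000.00 ÷ 0.013126 (buy JPY at ask) = JPY 128,675,910
JPY 128,675,910 ÷ 105.33 (buy EUR at ask) = EUR 1,221,645.40
EUR 1,221,645.40 ÷ 0.70521 (buy SGD at ask) = SGD 1,732,314.35

Net profit: SGD 43,314.35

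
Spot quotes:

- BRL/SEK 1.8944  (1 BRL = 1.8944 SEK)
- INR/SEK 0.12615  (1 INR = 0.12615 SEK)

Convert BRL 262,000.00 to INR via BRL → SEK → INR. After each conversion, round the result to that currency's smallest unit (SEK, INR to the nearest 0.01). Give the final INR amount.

INR 3,934,465.32

BRL 262,000.00 × 1.8944 = SEK 496,332.80
SEK 496,332.80 ÷ 0.12615 = INR 3,934,465.32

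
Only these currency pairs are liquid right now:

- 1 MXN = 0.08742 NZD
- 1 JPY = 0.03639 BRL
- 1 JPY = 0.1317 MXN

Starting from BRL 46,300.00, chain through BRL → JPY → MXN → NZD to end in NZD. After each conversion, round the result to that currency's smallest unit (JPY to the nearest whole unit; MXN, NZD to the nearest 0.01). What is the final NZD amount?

BRL 46,300.00 ÷ 0.03639 = JPY 1,272,328
JPY 1,272,328 × 0.1317 = MXN 167,565.60
MXN 167,565.60 × 0.08742 = NZD 14,648.58

NZD 14,648.58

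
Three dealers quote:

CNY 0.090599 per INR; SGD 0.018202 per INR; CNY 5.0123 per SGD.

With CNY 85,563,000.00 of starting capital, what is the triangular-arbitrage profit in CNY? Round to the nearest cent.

Profit: CNY 599,594.16

Profitable loop is CNY → INR → SGD → CNY:
CNY 85,563,000.00 ÷ 0.090599 = INR 944,414,397.51
INR 944,414,397.51 × 0.018202 = SGD 17,190,230.86
SGD 17,190,230.86 × 5.0123 = CNY 86,162,594.16
Profit = CNY 86,162,594.16 − CNY 85,563,000.00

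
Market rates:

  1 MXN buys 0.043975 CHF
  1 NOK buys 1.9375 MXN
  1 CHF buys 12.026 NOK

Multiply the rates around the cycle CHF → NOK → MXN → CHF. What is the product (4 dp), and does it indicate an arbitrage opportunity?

1.0246 (arbitrage exists)

Around CHF → NOK → MXN → CHF: 1 × 12.026 × 1.9375 × 0.043975 = 1.024634
Product > 1; profitable direction is CHF → NOK → MXN → CHF.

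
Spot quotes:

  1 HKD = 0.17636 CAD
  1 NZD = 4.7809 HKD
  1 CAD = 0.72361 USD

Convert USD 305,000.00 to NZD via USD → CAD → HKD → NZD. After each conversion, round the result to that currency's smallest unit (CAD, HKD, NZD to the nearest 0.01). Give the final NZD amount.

NZD 499,902.76

USD 305,000.00 ÷ 0.72361 = CAD 421,497.77
CAD 421,497.77 ÷ 0.17636 = HKD 2,389,985.09
HKD 2,389,985.09 ÷ 4.7809 = NZD 499,902.76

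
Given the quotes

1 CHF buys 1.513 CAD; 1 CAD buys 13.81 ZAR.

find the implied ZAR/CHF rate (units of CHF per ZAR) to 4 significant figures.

ZAR/CHF = 0.04786

1 ZAR ÷ 13.81 = 0.0724113 CAD
0.0724113 CAD ÷ 1.513 = 0.0478594 CHF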